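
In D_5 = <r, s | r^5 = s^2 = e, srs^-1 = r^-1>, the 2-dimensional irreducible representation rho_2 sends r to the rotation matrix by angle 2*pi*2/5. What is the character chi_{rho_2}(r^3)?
chi_{rho_2}(r^3) = 2*cos(2*pi*2*3/5) = -1/2 + sqrt(5)/2

Working: rho_2(r^3) is rotation by angle 2*pi*2*3/5, whose trace is 2*cos(2*pi*2*3/5) = -1/2 + sqrt(5)/2.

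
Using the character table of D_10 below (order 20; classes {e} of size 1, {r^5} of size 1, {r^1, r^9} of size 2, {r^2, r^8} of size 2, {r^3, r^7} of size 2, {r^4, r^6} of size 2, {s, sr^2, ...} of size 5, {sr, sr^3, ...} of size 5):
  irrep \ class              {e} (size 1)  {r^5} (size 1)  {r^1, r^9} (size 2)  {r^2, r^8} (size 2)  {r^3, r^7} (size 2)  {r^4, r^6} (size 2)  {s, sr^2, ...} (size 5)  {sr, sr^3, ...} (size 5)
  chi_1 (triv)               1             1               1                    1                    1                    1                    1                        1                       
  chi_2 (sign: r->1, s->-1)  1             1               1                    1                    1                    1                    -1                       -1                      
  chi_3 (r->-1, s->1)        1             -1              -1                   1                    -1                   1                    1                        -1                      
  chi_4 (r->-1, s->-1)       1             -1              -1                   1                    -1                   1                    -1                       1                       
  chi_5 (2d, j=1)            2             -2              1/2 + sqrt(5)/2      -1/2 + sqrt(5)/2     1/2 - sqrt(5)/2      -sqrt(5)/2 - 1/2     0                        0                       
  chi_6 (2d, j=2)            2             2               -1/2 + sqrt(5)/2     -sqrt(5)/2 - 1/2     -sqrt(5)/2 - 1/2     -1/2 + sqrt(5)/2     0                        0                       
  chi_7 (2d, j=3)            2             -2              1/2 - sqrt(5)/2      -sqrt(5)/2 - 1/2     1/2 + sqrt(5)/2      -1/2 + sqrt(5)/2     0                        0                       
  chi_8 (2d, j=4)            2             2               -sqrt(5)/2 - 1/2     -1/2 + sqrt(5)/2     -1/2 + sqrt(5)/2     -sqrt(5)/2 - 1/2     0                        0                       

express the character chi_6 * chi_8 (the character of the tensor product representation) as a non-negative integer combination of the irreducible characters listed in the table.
chi_6 tensor chi_8 = chi_6 + chi_8 (all other irreducibles have multiplicity 0).

Proof sketch: The character of a tensor product is the pointwise product (chi_6 * chi_8)(C) = chi_6(C) * chi_8(C):
  {e}: (2)*(2), {r^5}: (2)*(2), {r^1, r^9}: (-1/2 + sqrt(5)/2)*(-sqrt(5)/2 - 1/2), {r^2, r^8}: (-sqrt(5)/2 - 1/2)*(-1/2 + sqrt(5)/2), {r^3, r^7}: (-sqrt(5)/2 - 1/2)*(-1/2 + sqrt(5)/2), {r^4, r^6}: (-1/2 + sqrt(5)/2)*(-sqrt(5)/2 - 1/2), {s, sr^2, ...}: (0)*(0), {sr, sr^3, ...}: (0)*(0)
so (chi_6 * chi_8) takes values
  {e} -> 4, {r^5} -> 4, {r^1, r^9} -> -1, {r^2, r^8} -> -1, {r^3, r^7} -> -1, {r^4, r^6} -> -1, {s, sr^2, ...} -> 0, {sr, sr^3, ...} -> 0.
Now take the inner product of this character with each irreducible chi from the table, <chi_6*chi_8, chi> = (1/20) sum_C |C| (chi_6*chi_8)(C) conj(chi(C)):
  <chi_6*chi_8, chi_1> = (1/20)[1*(4)*conj(1) + 1*(4)*conj(1) + 2*(-1)*conj(1) + 2*(-1)*conj(1) + 2*(-1)*conj(1) + 2*(-1)*conj(1) + 5*(0)*conj(1) + 5*(0)*conj(1)]
      = (1/20)[(4) + (4) + (-2) + (-2) + (-2) + (-2) + (0) + (0)] = 0/20 = 0
  <chi_6*chi_8, chi_2> = (1/20)[1*(4)*conj(1) + 1*(4)*conj(1) + 2*(-1)*conj(1) + 2*(-1)*conj(1) + 2*(-1)*conj(1) + 2*(-1)*conj(1) + 5*(0)*conj(-1) + 5*(0)*conj(-1)]
      = (1/20)[(4) + (4) + (-2) + (-2) + (-2) + (-2) + (0) + (0)] = 0/20 = 0
  <chi_6*chi_8, chi_3> = (1/20)[1*(4)*conj(1) + 1*(4)*conj(-1) + 2*(-1)*conj(-1) + 2*(-1)*conj(1) + 2*(-1)*conj(-1) + 2*(-1)*conj(1) + 5*(0)*conj(1) + 5*(0)*conj(-1)]
      = (1/20)[(4) + (-4) + (2) + (-2) + (2) + (-2) + (0) + (0)] = 0/20 = 0
  <chi_6*chi_8, chi_4> = (1/20)[1*(4)*conj(1) + 1*(4)*conj(-1) + 2*(-1)*conj(-1) + 2*(-1)*conj(1) + 2*(-1)*conj(-1) + 2*(-1)*conj(1) + 5*(0)*conj(-1) + 5*(0)*conj(1)]
      = (1/20)[(4) + (-4) + (2) + (-2) + (2) + (-2) + (0) + (0)] = 0/20 = 0
  <chi_6*chi_8, chi_5> = (1/20)[1*(4)*conj(2) + 1*(4)*conj(-2) + 2*(-1)*conj(1/2 + sqrt(5)/2) + 2*(-1)*conj(-1/2 + sqrt(5)/2) + 2*(-1)*conj(1/2 - sqrt(5)/2) + 2*(-1)*conj(-sqrt(5)/2 - 1/2) + 5*(0)*conj(0) + 5*(0)*conj(0)]
      = (1/20)[(8) + (-8) + (-sqrt(5) - 1) + (1 - sqrt(5)) + (-1 + sqrt(5)) + (1 + sqrt(5)) + (0) + (0)] = 0/20 = 0
  <chi_6*chi_8, chi_6> = (1/20)[1*(4)*conj(2) + 1*(4)*conj(2) + 2*(-1)*conj(-1/2 + sqrt(5)/2) + 2*(-1)*conj(-sqrt(5)/2 - 1/2) + 2*(-1)*conj(-sqrt(5)/2 - 1/2) + 2*(-1)*conj(-1/2 + sqrt(5)/2) + 5*(0)*conj(0) + 5*(0)*conj(0)]
      = (1/20)[(8) + (8) + (1 - sqrt(5)) + (1 + sqrt(5)) + (1 + sqrt(5)) + (1 - sqrt(5)) + (0) + (0)] = 20/20 = 1
  <chi_6*chi_8, chi_7> = (1/20)[1*(4)*conj(2) + 1*(4)*conj(-2) + 2*(-1)*conj(1/2 - sqrt(5)/2) + 2*(-1)*conj(-sqrt(5)/2 - 1/2) + 2*(-1)*conj(1/2 + sqrt(5)/2) + 2*(-1)*conj(-1/2 + sqrt(5)/2) + 5*(0)*conj(0) + 5*(0)*conj(0)]
      = (1/20)[(8) + (-8) + (-1 + sqrt(5)) + (1 + sqrt(5)) + (-sqrt(5) - 1) + (1 - sqrt(5)) + (0) + (0)] = 0/20 = 0
  <chi_6*chi_8, chi_8> = (1/20)[1*(4)*conj(2) + 1*(4)*conj(2) + 2*(-1)*conj(-sqrt(5)/2 - 1/2) + 2*(-1)*conj(-1/2 + sqrt(5)/2) + 2*(-1)*conj(-1/2 + sqrt(5)/2) + 2*(-1)*conj(-sqrt(5)/2 - 1/2) + 5*(0)*conj(0) + 5*(0)*conj(0)]
      = (1/20)[(8) + (8) + (1 + sqrt(5)) + (1 - sqrt(5)) + (1 - sqrt(5)) + (1 + sqrt(5)) + (0) + (0)] = 20/20 = 1
Hence the multiplicities are chi_6: 1, chi_8: 1. Dimension check: dim(chi_6)*dim(chi_8) = 2*2 = 4 and sum (mult * dim) = 1*2 + 1*2 = 4.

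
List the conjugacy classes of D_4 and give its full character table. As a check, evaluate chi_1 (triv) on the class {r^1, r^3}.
Conjugacy classes: {e} of size 1, {r^2} of size 1, {r^1, r^3} of size 2, {s, sr^2, ...} of size 2, {sr, sr^3, ...} of size 2.
Character table:
  irrep \ class              {e} (size 1)  {r^2} (size 1)  {r^1, r^3} (size 2)  {s, sr^2, ...} (size 2)  {sr, sr^3, ...} (size 2)
  chi_1 (triv)               1             1               1                    1                        1                       
  chi_2 (sign: r->1, s->-1)  1             1               1                    -1                       -1                      
  chi_3 (r->-1, s->1)        1             1               -1                   1                        -1                      
  chi_4 (r->-1, s->-1)       1             1               -1                   -1                       1                       
  chi_5 (2d, j=1)            2             -2              0                    0                        0                       

Spot check: chi_1 (triv) on {r^1, r^3} = 1.

Why: D_4 has order 2*4 = 8 with 5 conjugacy classes, hence 5 irreducibles. Sum of squared dims 1 + 1 + 1 + 1 + 4 = 8 = |G|. Linear characters come from the abelianisation; the 2-dimensional irreps have character r^k -> 2*cos(2*pi*j*k/4), reflections -> 0.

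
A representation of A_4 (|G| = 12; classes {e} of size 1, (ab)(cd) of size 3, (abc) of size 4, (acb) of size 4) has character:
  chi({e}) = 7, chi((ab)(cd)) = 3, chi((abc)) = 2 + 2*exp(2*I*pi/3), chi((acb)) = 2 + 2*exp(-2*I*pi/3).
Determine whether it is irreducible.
Not irreducible (reducible): <chi, chi> = 9 > 1.

Details: <chi, chi> = (1/|G|) sum_C |C| * |chi(C)|^2 = (1/12)[1*|7|^2 + 3*|3|^2 + 4*|2 + 2*exp(2*I*pi/3)|^2 + 4*|2 + 2*exp(-2*I*pi/3)|^2]
  = (1/12)[(49) + (27) + (16) + (16)] = 108/12 = 9.
(Exp terms are combined using exp(i*s)*conj(exp(i*t)) = exp(i*(s-t)), and sums of them are collapsed using the identity that for every m > 1 the m distinct m-th roots of unity sum to 0, e.g. 1 + exp(2*I*pi/3) + exp(-2*I*pi/3) = 0.)
A character is irreducible iff <chi, chi> = 1, so this representation is reducible.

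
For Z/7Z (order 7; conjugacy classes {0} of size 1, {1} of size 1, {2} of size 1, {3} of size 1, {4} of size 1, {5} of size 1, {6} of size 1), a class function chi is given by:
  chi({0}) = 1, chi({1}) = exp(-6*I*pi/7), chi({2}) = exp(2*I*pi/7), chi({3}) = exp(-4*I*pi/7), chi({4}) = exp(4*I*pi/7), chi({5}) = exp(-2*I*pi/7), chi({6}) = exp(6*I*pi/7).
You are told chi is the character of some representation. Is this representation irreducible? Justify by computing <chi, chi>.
Irreducible: <chi, chi> = 1.

Explanation: <chi, chi> = (1/|G|) sum_C |C| * |chi(C)|^2 = (1/7)[1*|1|^2 + 1*|exp(-6*I*pi/7)|^2 + 1*|exp(2*I*pi/7)|^2 + 1*|exp(-4*I*pi/7)|^2 + 1*|exp(4*I*pi/7)|^2 + 1*|exp(-2*I*pi/7)|^2 + 1*|exp(6*I*pi/7)|^2]
  = (1/7)[(1) + (1) + (1) + (1) + (1) + (1) + (1)] = 7/7 = 1.
(Exp terms are combined using exp(i*s)*conj(exp(i*t)) = exp(i*(s-t)), and sums of them are collapsed using the identity that for every m > 1 the m distinct m-th roots of unity sum to 0, e.g. 1 + exp(2*I*pi/3) + exp(-2*I*pi/3) = 0.)
A character is irreducible iff <chi, chi> = 1, so this representation is irreducible.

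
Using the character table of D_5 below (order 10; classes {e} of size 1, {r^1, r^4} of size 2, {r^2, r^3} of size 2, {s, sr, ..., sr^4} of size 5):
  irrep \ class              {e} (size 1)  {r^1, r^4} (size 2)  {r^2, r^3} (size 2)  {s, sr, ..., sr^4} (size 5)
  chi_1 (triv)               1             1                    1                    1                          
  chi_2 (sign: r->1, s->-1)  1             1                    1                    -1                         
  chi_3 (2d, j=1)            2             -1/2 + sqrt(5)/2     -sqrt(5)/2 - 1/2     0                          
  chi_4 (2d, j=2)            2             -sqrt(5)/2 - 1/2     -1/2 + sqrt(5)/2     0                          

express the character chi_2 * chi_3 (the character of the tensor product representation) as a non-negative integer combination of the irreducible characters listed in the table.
chi_2 tensor chi_3 = chi_3 (all other irreducibles have multiplicity 0).

Solution. The character of a tensor product is the pointwise product (chi_2 * chi_3)(C) = chi_2(C) * chi_3(C):
  {e}: (1)*(2), {r^1, r^4}: (1)*(-1/2 + sqrt(5)/2), {r^2, r^3}: (1)*(-sqrt(5)/2 - 1/2), {s, sr, ..., sr^4}: (-1)*(0)
so (chi_2 * chi_3) takes values
  {e} -> 2, {r^1, r^4} -> -1/2 + sqrt(5)/2, {r^2, r^3} -> -sqrt(5)/2 - 1/2, {s, sr, ..., sr^4} -> 0.
Now take the inner product of this character with each irreducible chi from the table, <chi_2*chi_3, chi> = (1/10) sum_C |C| (chi_2*chi_3)(C) conj(chi(C)):
  <chi_2*chi_3, chi_1> = (1/10)[1*(2)*conj(1) + 2*(-1/2 + sqrt(5)/2)*conj(1) + 2*(-sqrt(5)/2 - 1/2)*conj(1) + 5*(0)*conj(1)]
      = (1/10)[(2) + (-1 + sqrt(5)) + (-sqrt(5) - 1) + (0)] = 0/10 = 0
  <chi_2*chi_3, chi_2> = (1/10)[1*(2)*conj(1) + 2*(-1/2 + sqrt(5)/2)*conj(1) + 2*(-sqrt(5)/2 - 1/2)*conj(1) + 5*(0)*conj(-1)]
      = (1/10)[(2) + (-1 + sqrt(5)) + (-sqrt(5) - 1) + (0)] = 0/10 = 0
  <chi_2*chi_3, chi_3> = (1/10)[1*(2)*conj(2) + 2*(-1/2 + sqrt(5)/2)*conj(-1/2 + sqrt(5)/2) + 2*(-sqrt(5)/2 - 1/2)*conj(-sqrt(5)/2 - 1/2) + 5*(0)*conj(0)]
      = (1/10)[(4) + (3 - sqrt(5)) + (sqrt(5) + 3) + (0)] = 10/10 = 1
  <chi_2*chi_3, chi_4> = (1/10)[1*(2)*conj(2) + 2*(-1/2 + sqrt(5)/2)*conj(-sqrt(5)/2 - 1/2) + 2*(-sqrt(5)/2 - 1/2)*conj(-1/2 + sqrt(5)/2) + 5*(0)*conj(0)]
      = (1/10)[(4) + (-2) + (-2) + (0)] = 0/10 = 0
Hence the multiplicities are chi_3: 1. Dimension check: dim(chi_2)*dim(chi_3) = 1*2 = 2 and sum (mult * dim) = 1*2 = 2.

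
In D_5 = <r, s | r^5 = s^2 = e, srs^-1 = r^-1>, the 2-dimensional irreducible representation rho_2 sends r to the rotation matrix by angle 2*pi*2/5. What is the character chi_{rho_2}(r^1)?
chi_{rho_2}(r^1) = 2*cos(2*pi*2*1/5) = -sqrt(5)/2 - 1/2

Derivation: rho_2(r^1) is rotation by angle 2*pi*2*1/5, whose trace is 2*cos(2*pi*2*1/5) = -sqrt(5)/2 - 1/2.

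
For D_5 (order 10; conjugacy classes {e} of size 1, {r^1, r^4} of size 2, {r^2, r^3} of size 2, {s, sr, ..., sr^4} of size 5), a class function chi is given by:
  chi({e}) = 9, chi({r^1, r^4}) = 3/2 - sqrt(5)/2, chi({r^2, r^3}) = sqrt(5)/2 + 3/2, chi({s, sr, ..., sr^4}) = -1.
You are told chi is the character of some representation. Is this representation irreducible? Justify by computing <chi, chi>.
Not irreducible (reducible): <chi, chi> = 10 > 1.

<chi, chi> = (1/|G|) sum_C |C| * |chi(C)|^2 = (1/10)[1*|9|^2 + 2*|3/2 - sqrt(5)/2|^2 + 2*|sqrt(5)/2 + 3/2|^2 + 5*|-1|^2]
  = (1/10)[(81) + (7 - 3*sqrt(5)) + (3*sqrt(5) + 7) + (5)] = 100/10 = 10.
A character is irreducible iff <chi, chi> = 1, so this representation is reducible.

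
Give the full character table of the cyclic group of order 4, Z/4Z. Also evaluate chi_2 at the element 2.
Character table of Z/4Z (irreps indexed chi_0,...,chi_3 with chi_k(m) = zeta_4^(k*m), zeta_4 = exp(2*pi*i/4)):
  irrep \ class  {0} (size 1)  {1} (size 1)  {2} (size 1)  {3} (size 1)
  chi_0          1             1             1             1           
  chi_1          1             I             -1            -I          
  chi_2          1             -1            1             -1          
  chi_3          1             -I            -1            I           

Spot check: chi_2(2) = zeta_4^(2*2) = zeta_4^4 = 1.

Z/4Z is abelian, so all 4 irreducible complex representations are 1-dimensional. They are given by chi_k(m) = zeta_4^(k*m) for k = 0,...,3. Row orthogonality: sum_m chi_k(m) conj(chi_l(m)) = 4 * [k = l].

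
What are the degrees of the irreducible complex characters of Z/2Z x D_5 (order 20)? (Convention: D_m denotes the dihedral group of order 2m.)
Dimensions: 1, 1, 1, 1, 2, 2, 2, 2

Why: There are 8 irreducibles (= number of conjugacy classes). Their dimensions d_i satisfy sum d_i^2 = |G| = 20: 1 + 1 + 1 + 1 + 4 + 4 + 4 + 4 = 20. (For the product with Z/2Z: each of the 2 1-dim characters of Z/2Z tensors with each irrep of D_5, giving 2 copies of each D_5-dimension.)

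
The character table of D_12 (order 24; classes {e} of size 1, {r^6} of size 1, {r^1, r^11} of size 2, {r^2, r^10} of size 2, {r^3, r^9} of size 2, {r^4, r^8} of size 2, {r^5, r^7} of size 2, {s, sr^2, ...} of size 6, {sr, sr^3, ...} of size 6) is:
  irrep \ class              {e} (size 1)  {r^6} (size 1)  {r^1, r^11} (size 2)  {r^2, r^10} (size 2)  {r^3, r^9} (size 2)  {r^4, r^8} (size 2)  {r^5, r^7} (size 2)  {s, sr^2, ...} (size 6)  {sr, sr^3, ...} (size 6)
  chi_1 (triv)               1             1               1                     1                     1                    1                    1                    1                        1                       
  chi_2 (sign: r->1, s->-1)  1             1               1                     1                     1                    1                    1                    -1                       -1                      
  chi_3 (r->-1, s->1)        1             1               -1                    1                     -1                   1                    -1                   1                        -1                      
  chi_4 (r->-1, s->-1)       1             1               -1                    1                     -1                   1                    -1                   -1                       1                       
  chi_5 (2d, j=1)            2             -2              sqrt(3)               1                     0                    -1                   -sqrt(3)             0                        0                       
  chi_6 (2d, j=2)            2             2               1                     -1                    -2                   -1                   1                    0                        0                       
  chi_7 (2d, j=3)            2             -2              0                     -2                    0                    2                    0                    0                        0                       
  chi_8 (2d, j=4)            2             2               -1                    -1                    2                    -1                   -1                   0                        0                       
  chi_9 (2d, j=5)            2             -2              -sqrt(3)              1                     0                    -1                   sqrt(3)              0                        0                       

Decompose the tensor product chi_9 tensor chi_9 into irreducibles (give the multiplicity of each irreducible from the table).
chi_9 tensor chi_9 = chi_1 + chi_2 + chi_6 (all other irreducibles have multiplicity 0).

Justification: The character of a tensor product is the pointwise product (chi_9 * chi_9)(C) = chi_9(C) * chi_9(C):
  {e}: (2)*(2), {r^6}: (-2)*(-2), {r^1, r^11}: (-sqrt(3))*(-sqrt(3)), {r^2, r^10}: (1)*(1), {r^3, r^9}: (0)*(0), {r^4, r^8}: (-1)*(-1), {r^5, r^7}: (sqrt(3))*(sqrt(3)), {s, sr^2, ...}: (0)*(0), {sr, sr^3, ...}: (0)*(0)
so (chi_9 * chi_9) takes values
  {e} -> 4, {r^6} -> 4, {r^1, r^11} -> 3, {r^2, r^10} -> 1, {r^3, r^9} -> 0, {r^4, r^8} -> 1, {r^5, r^7} -> 3, {s, sr^2, ...} -> 0, {sr, sr^3, ...} -> 0.
Now take the inner product of this character with each irreducible chi from the table, <chi_9*chi_9, chi> = (1/24) sum_C |C| (chi_9*chi_9)(C) conj(chi(C)):
  <chi_9*chi_9, chi_1> = (1/24)[1*(4)*conj(1) + 1*(4)*conj(1) + 2*(3)*conj(1) + 2*(1)*conj(1) + 2*(0)*conj(1) + 2*(1)*conj(1) + 2*(3)*conj(1) + 6*(0)*conj(1) + 6*(0)*conj(1)]
      = (1/24)[(4) + (4) + (6) + (2) + (0) + (2) + (6) + (0) + (0)] = 24/24 = 1
  <chi_9*chi_9, chi_2> = (1/24)[1*(4)*conj(1) + 1*(4)*conj(1) + 2*(3)*conj(1) + 2*(1)*conj(1) + 2*(0)*conj(1) + 2*(1)*conj(1) + 2*(3)*conj(1) + 6*(0)*conj(-1) + 6*(0)*conj(-1)]
      = (1/24)[(4) + (4) + (6) + (2) + (0) + (2) + (6) + (0) + (0)] = 24/24 = 1
  <chi_9*chi_9, chi_3> = (1/24)[1*(4)*conj(1) + 1*(4)*conj(1) + 2*(3)*conj(-1) + 2*(1)*conj(1) + 2*(0)*conj(-1) + 2*(1)*conj(1) + 2*(3)*conj(-1) + 6*(0)*conj(1) + 6*(0)*conj(-1)]
      = (1/24)[(4) + (4) + (-6) + (2) + (0) + (2) + (-6) + (0) + (0)] = 0/24 = 0
  <chi_9*chi_9, chi_4> = (1/24)[1*(4)*conj(1) + 1*(4)*conj(1) + 2*(3)*conj(-1) + 2*(1)*conj(1) + 2*(0)*conj(-1) + 2*(1)*conj(1) + 2*(3)*conj(-1) + 6*(0)*conj(-1) + 6*(0)*conj(1)]
      = (1/24)[(4) + (4) + (-6) + (2) + (0) + (2) + (-6) + (0) + (0)] = 0/24 = 0
  <chi_9*chi_9, chi_5> = (1/24)[1*(4)*conj(2) + 1*(4)*conj(-2) + 2*(3)*conj(sqrt(3)) + 2*(1)*conj(1) + 2*(0)*conj(0) + 2*(1)*conj(-1) + 2*(3)*conj(-sqrt(3)) + 6*(0)*conj(0) + 6*(0)*conj(0)]
      = (1/24)[(8) + (-8) + (6*sqrt(3)) + (2) + (0) + (-2) + (-6*sqrt(3)) + (0) + (0)] = 0/24 = 0
  <chi_9*chi_9, chi_6> = (1/24)[1*(4)*conj(2) + 1*(4)*conj(2) + 2*(3)*conj(1) + 2*(1)*conj(-1) + 2*(0)*conj(-2) + 2*(1)*conj(-1) + 2*(3)*conj(1) + 6*(0)*conj(0) + 6*(0)*conj(0)]
      = (1/24)[(8) + (8) + (6) + (-2) + (0) + (-2) + (6) + (0) + (0)] = 24/24 = 1
  <chi_9*chi_9, chi_7> = (1/24)[1*(4)*conj(2) + 1*(4)*conj(-2) + 2*(3)*conj(0) + 2*(1)*conj(-2) + 2*(0)*conj(0) + 2*(1)*conj(2) + 2*(3)*conj(0) + 6*(0)*conj(0) + 6*(0)*conj(0)]
      = (1/24)[(8) + (-8) + (0) + (-4) + (0) + (4) + (0) + (0) + (0)] = 0/24 = 0
  <chi_9*chi_9, chi_8> = (1/24)[1*(4)*conj(2) + 1*(4)*conj(2) + 2*(3)*conj(-1) + 2*(1)*conj(-1) + 2*(0)*conj(2) + 2*(1)*conj(-1) + 2*(3)*conj(-1) + 6*(0)*conj(0) + 6*(0)*conj(0)]
      = (1/24)[(8) + (8) + (-6) + (-2) + (0) + (-2) + (-6) + (0) + (0)] = 0/24 = 0
  <chi_9*chi_9, chi_9> = (1/24)[1*(4)*conj(2) + 1*(4)*conj(-2) + 2*(3)*conj(-sqrt(3)) + 2*(1)*conj(1) + 2*(0)*conj(0) + 2*(1)*conj(-1) + 2*(3)*conj(sqrt(3)) + 6*(0)*conj(0) + 6*(0)*conj(0)]
      = (1/24)[(8) + (-8) + (-6*sqrt(3)) + (2) + (0) + (-2) + (6*sqrt(3)) + (0) + (0)] = 0/24 = 0
Hence the multiplicities are chi_1: 1, chi_2: 1, chi_6: 1. Dimension check: dim(chi_9)*dim(chi_9) = 2*2 = 4 and sum (mult * dim) = 1*1 + 1*1 + 1*2 = 4.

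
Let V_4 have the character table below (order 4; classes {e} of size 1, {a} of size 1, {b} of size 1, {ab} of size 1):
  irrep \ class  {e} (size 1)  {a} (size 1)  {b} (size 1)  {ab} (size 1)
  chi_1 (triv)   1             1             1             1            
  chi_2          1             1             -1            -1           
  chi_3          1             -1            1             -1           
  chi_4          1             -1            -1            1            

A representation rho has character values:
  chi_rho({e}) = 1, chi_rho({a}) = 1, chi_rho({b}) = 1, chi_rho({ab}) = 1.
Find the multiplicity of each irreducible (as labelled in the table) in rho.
Multiplicities: chi_1: 1, chi_2: 0, chi_3: 0, chi_4: 0.

Proof sketch: Use <chi_rho, chi> = (1/|G|) sum_C |C| * chi_rho(C) * conj(chi(C)) with |G| = 4 for each irreducible chi in the table:
  <chi_rho, chi_1> = (1/4)[1*(1)*conj(1) + 1*(1)*conj(1) + 1*(1)*conj(1) + 1*(1)*conj(1)]
      = (1/4)[(1) + (1) + (1) + (1)] = 4/4 = 1
  <chi_rho, chi_2> = (1/4)[1*(1)*conj(1) + 1*(1)*conj(1) + 1*(1)*conj(-1) + 1*(1)*conj(-1)]
      = (1/4)[(1) + (1) + (-1) + (-1)] = 0/4 = 0
  <chi_rho, chi_3> = (1/4)[1*(1)*conj(1) + 1*(1)*conj(-1) + 1*(1)*conj(1) + 1*(1)*conj(-1)]
      = (1/4)[(1) + (-1) + (1) + (-1)] = 0/4 = 0
  <chi_rho, chi_4> = (1/4)[1*(1)*conj(1) + 1*(1)*conj(-1) + 1*(1)*conj(-1) + 1*(1)*conj(1)]
      = (1/4)[(1) + (-1) + (-1) + (1)] = 0/4 = 0
Dimension check: dim(rho) = sum (mult * dim) = 1*1 + 0*1 + 0*1 + 0*1 = 1 = chi_rho(e) = 1.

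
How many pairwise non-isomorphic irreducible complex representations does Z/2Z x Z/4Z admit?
8

Solution. The number of irreducible complex representations of a finite group equals its number of conjugacy classes. Z/2Z x Z/4Z is abelian of order 8, so every element is its own conjugacy class: 8 classes, so Z/2Z x Z/4Z (order 8) has exactly 8 irreducible complex representations.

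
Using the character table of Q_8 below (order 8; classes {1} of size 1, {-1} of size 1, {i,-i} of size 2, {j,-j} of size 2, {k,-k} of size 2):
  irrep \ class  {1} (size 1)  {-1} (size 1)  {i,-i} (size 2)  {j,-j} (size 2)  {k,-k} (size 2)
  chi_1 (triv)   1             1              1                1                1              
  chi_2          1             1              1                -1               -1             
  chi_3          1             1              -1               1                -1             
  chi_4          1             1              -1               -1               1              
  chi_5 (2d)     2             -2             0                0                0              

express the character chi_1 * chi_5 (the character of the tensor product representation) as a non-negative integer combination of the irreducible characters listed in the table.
chi_1 tensor chi_5 = chi_5 (all other irreducibles have multiplicity 0).

The character of a tensor product is the pointwise product (chi_1 * chi_5)(C) = chi_1(C) * chi_5(C):
  {1}: (1)*(2), {-1}: (1)*(-2), {i,-i}: (1)*(0), {j,-j}: (1)*(0), {k,-k}: (1)*(0)
so (chi_1 * chi_5) takes values
  {1} -> 2, {-1} -> -2, {i,-i} -> 0, {j,-j} -> 0, {k,-k} -> 0.
Now take the inner product of this character with each irreducible chi from the table, <chi_1*chi_5, chi> = (1/8) sum_C |C| (chi_1*chi_5)(C) conj(chi(C)):
  <chi_1*chi_5, chi_1> = (1/8)[1*(2)*conj(1) + 1*(-2)*conj(1) + 2*(0)*conj(1) + 2*(0)*conj(1) + 2*(0)*conj(1)]
      = (1/8)[(2) + (-2) + (0) + (0) + (0)] = 0/8 = 0
  <chi_1*chi_5, chi_2> = (1/8)[1*(2)*conj(1) + 1*(-2)*conj(1) + 2*(0)*conj(1) + 2*(0)*conj(-1) + 2*(0)*conj(-1)]
      = (1/8)[(2) + (-2) + (0) + (0) + (0)] = 0/8 = 0
  <chi_1*chi_5, chi_3> = (1/8)[1*(2)*conj(1) + 1*(-2)*conj(1) + 2*(0)*conj(-1) + 2*(0)*conj(1) + 2*(0)*conj(-1)]
      = (1/8)[(2) + (-2) + (0) + (0) + (0)] = 0/8 = 0
  <chi_1*chi_5, chi_4> = (1/8)[1*(2)*conj(1) + 1*(-2)*conj(1) + 2*(0)*conj(-1) + 2*(0)*conj(-1) + 2*(0)*conj(1)]
      = (1/8)[(2) + (-2) + (0) + (0) + (0)] = 0/8 = 0
  <chi_1*chi_5, chi_5> = (1/8)[1*(2)*conj(2) + 1*(-2)*conj(-2) + 2*(0)*conj(0) + 2*(0)*conj(0) + 2*(0)*conj(0)]
      = (1/8)[(4) + (4) + (0) + (0) + (0)] = 8/8 = 1
Hence the multiplicities are chi_5: 1. Dimension check: dim(chi_1)*dim(chi_5) = 1*2 = 2 and sum (mult * dim) = 1*2 = 2.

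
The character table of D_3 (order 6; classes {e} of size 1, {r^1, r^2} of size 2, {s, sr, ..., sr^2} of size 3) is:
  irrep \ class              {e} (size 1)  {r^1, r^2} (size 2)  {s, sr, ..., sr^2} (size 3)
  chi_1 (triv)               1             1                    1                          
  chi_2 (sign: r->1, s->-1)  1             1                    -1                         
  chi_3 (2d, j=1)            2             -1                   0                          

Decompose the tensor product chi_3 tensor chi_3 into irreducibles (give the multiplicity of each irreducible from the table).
chi_3 tensor chi_3 = chi_1 + chi_2 + chi_3 (all other irreducibles have multiplicity 0).

Justification: The character of a tensor product is the pointwise product (chi_3 * chi_3)(C) = chi_3(C) * chi_3(C):
  {e}: (2)*(2), {r^1, r^2}: (-1)*(-1), {s, sr, ..., sr^2}: (0)*(0)
so (chi_3 * chi_3) takes values
  {e} -> 4, {r^1, r^2} -> 1, {s, sr, ..., sr^2} -> 0.
Now take the inner product of this character with each irreducible chi from the table, <chi_3*chi_3, chi> = (1/6) sum_C |C| (chi_3*chi_3)(C) conj(chi(C)):
  <chi_3*chi_3, chi_1> = (1/6)[1*(4)*conj(1) + 2*(1)*conj(1) + 3*(0)*conj(1)]
      = (1/6)[(4) + (2) + (0)] = 6/6 = 1
  <chi_3*chi_3, chi_2> = (1/6)[1*(4)*conj(1) + 2*(1)*conj(1) + 3*(0)*conj(-1)]
      = (1/6)[(4) + (2) + (0)] = 6/6 = 1
  <chi_3*chi_3, chi_3> = (1/6)[1*(4)*conj(2) + 2*(1)*conj(-1) + 3*(0)*conj(0)]
      = (1/6)[(8) + (-2) + (0)] = 6/6 = 1
Hence the multiplicities are chi_1: 1, chi_2: 1, chi_3: 1. Dimension check: dim(chi_3)*dim(chi_3) = 2*2 = 4 and sum (mult * dim) = 1*1 + 1*1 + 1*2 = 4.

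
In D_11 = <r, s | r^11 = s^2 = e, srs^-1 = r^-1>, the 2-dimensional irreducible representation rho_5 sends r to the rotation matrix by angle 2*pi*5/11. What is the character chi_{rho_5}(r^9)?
chi_{rho_5}(r^9) = 2*cos(2*pi*5*9/11) = 2*cos(90*pi/11)

Justification: rho_5(r^9) is rotation by angle 2*pi*5*9/11, whose trace is 2*cos(2*pi*5*9/11) = 2*cos(90*pi/11).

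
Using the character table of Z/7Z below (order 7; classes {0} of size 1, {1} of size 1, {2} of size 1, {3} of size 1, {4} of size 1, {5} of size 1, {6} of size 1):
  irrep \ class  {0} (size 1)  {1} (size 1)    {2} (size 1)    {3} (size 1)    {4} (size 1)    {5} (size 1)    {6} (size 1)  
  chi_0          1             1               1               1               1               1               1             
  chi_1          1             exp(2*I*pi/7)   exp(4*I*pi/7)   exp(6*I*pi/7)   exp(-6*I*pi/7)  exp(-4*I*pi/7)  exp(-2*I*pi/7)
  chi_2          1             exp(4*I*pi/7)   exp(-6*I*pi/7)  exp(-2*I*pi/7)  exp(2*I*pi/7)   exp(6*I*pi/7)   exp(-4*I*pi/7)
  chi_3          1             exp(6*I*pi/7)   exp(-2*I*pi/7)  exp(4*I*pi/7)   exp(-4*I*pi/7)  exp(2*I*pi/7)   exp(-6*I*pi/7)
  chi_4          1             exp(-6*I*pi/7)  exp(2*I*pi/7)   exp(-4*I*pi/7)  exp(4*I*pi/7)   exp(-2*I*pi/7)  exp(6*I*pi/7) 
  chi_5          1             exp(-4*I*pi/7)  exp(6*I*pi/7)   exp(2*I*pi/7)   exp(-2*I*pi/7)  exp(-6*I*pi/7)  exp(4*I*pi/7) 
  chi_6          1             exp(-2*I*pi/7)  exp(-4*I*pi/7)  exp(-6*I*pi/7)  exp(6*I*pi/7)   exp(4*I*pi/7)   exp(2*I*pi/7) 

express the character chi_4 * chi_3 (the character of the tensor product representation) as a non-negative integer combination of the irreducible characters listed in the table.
chi_4 tensor chi_3 = chi_0 (all other irreducibles have multiplicity 0).

Argument: The character of a tensor product is the pointwise product (chi_4 * chi_3)(C) = chi_4(C) * chi_3(C):
  {0}: (1)*(1), {1}: (exp(-6*I*pi/7))*(exp(6*I*pi/7)), {2}: (exp(2*I*pi/7))*(exp(-2*I*pi/7)), {3}: (exp(-4*I*pi/7))*(exp(4*I*pi/7)), {4}: (exp(4*I*pi/7))*(exp(-4*I*pi/7)), {5}: (exp(-2*I*pi/7))*(exp(2*I*pi/7)), {6}: (exp(6*I*pi/7))*(exp(-6*I*pi/7))
so (chi_4 * chi_3) takes values
  {0} -> 1, {1} -> 1, {2} -> 1, {3} -> 1, {4} -> 1, {5} -> 1, {6} -> 1.
Now take the inner product of this character with each irreducible chi from the table, <chi_4*chi_3, chi> = (1/7) sum_C |C| (chi_4*chi_3)(C) conj(chi(C)):
  <chi_4*chi_3, chi_0> = (1/7)[1*(1)*conj(1) + 1*(1)*conj(1) + 1*(1)*conj(1) + 1*(1)*conj(1) + 1*(1)*conj(1) + 1*(1)*conj(1) + 1*(1)*conj(1)]
      = (1/7)[(1) + (1) + (1) + (1) + (1) + (1) + (1)] = 7/7 = 1
  <chi_4*chi_3, chi_1> = (1/7)[1*(1)*conj(1) + 1*(1)*conj(exp(2*I*pi/7)) + 1*(1)*conj(exp(4*I*pi/7)) + 1*(1)*conj(exp(6*I*pi/7)) + 1*(1)*conj(exp(-6*I*pi/7)) + 1*(1)*conj(exp(-4*I*pi/7)) + 1*(1)*conj(exp(-2*I*pi/7))]
      = (1/7)[(1) + (exp(-2*I*pi/7)) + (exp(-4*I*pi/7)) + (exp(-6*I*pi/7)) + (exp(6*I*pi/7)) + (exp(4*I*pi/7)) + (exp(2*I*pi/7))] = 0/7 = 0
  <chi_4*chi_3, chi_2> = (1/7)[1*(1)*conj(1) + 1*(1)*conj(exp(4*I*pi/7)) + 1*(1)*conj(exp(-6*I*pi/7)) + 1*(1)*conj(exp(-2*I*pi/7)) + 1*(1)*conj(exp(2*I*pi/7)) + 1*(1)*conj(exp(6*I*pi/7)) + 1*(1)*conj(exp(-4*I*pi/7))]
      = (1/7)[(1) + (exp(-4*I*pi/7)) + (exp(6*I*pi/7)) + (exp(2*I*pi/7)) + (exp(-2*I*pi/7)) + (exp(-6*I*pi/7)) + (exp(4*I*pi/7))] = 0/7 = 0
  <chi_4*chi_3, chi_3> = (1/7)[1*(1)*conj(1) + 1*(1)*conj(exp(6*I*pi/7)) + 1*(1)*conj(exp(-2*I*pi/7)) + 1*(1)*conj(exp(4*I*pi/7)) + 1*(1)*conj(exp(-4*I*pi/7)) + 1*(1)*conj(exp(2*I*pi/7)) + 1*(1)*conj(exp(-6*I*pi/7))]
      = (1/7)[(1) + (exp(-6*I*pi/7)) + (exp(2*I*pi/7)) + (exp(-4*I*pi/7)) + (exp(4*I*pi/7)) + (exp(-2*I*pi/7)) + (exp(6*I*pi/7))] = 0/7 = 0
  <chi_4*chi_3, chi_4> = (1/7)[1*(1)*conj(1) + 1*(1)*conj(exp(-6*I*pi/7)) + 1*(1)*conj(exp(2*I*pi/7)) + 1*(1)*conj(exp(-4*I*pi/7)) + 1*(1)*conj(exp(4*I*pi/7)) + 1*(1)*conj(exp(-2*I*pi/7)) + 1*(1)*conj(exp(6*I*pi/7))]
      = (1/7)[(1) + (exp(6*I*pi/7)) + (exp(-2*I*pi/7)) + (exp(4*I*pi/7)) + (exp(-4*I*pi/7)) + (exp(2*I*pi/7)) + (exp(-6*I*pi/7))] = 0/7 = 0
  <chi_4*chi_3, chi_5> = (1/7)[1*(1)*conj(1) + 1*(1)*conj(exp(-4*I*pi/7)) + 1*(1)*conj(exp(6*I*pi/7)) + 1*(1)*conj(exp(2*I*pi/7)) + 1*(1)*conj(exp(-2*I*pi/7)) + 1*(1)*conj(exp(-6*I*pi/7)) + 1*(1)*conj(exp(4*I*pi/7))]
      = (1/7)[(1) + (exp(4*I*pi/7)) + (exp(-6*I*pi/7)) + (exp(-2*I*pi/7)) + (exp(2*I*pi/7)) + (exp(6*I*pi/7)) + (exp(-4*I*pi/7))] = 0/7 = 0
  <chi_4*chi_3, chi_6> = (1/7)[1*(1)*conj(1) + 1*(1)*conj(exp(-2*I*pi/7)) + 1*(1)*conj(exp(-4*I*pi/7)) + 1*(1)*conj(exp(-6*I*pi/7)) + 1*(1)*conj(exp(6*I*pi/7)) + 1*(1)*conj(exp(4*I*pi/7)) + 1*(1)*conj(exp(2*I*pi/7))]
      = (1/7)[(1) + (exp(2*I*pi/7)) + (exp(4*I*pi/7)) + (exp(6*I*pi/7)) + (exp(-6*I*pi/7)) + (exp(-4*I*pi/7)) + (exp(-2*I*pi/7))] = 0/7 = 0
(Exp terms are combined using exp(i*s)*conj(exp(i*t)) = exp(i*(s-t)), and sums of them are collapsed using the identity that for every m > 1 the m distinct m-th roots of unity sum to 0, e.g. 1 + exp(2*I*pi/3) + exp(-2*I*pi/3) = 0.)
Hence the multiplicities are chi_0: 1. Dimension check: dim(chi_4)*dim(chi_3) = 1*1 = 1 and sum (mult * dim) = 1*1 = 1.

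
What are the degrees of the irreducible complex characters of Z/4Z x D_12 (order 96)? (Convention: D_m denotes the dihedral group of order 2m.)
Dimensions: 1, 1, 1, 1, 1, 1, 1, 1, 1, 1, 1, 1, 1, 1, 1, 1, 2, 2, 2, 2, 2, 2, 2, 2, 2, 2, 2, 2, 2, 2, 2, 2, 2, 2, 2, 2

Argument: There are 36 irreducibles (= number of conjugacy classes). Their dimensions d_i satisfy sum d_i^2 = |G| = 96: 1 + 1 + 1 + 1 + 1 + 1 + 1 + 1 + 1 + 1 + 1 + 1 + 1 + 1 + 1 + 1 + 4 + 4 + 4 + 4 + 4 + 4 + 4 + 4 + 4 + 4 + 4 + 4 + 4 + 4 + 4 + 4 + 4 + 4 + 4 + 4 = 96. (For the product with Z/4Z: each of the 4 1-dim characters of Z/4Z tensors with each irrep of D_12, giving 4 copies of each D_12-dimension.)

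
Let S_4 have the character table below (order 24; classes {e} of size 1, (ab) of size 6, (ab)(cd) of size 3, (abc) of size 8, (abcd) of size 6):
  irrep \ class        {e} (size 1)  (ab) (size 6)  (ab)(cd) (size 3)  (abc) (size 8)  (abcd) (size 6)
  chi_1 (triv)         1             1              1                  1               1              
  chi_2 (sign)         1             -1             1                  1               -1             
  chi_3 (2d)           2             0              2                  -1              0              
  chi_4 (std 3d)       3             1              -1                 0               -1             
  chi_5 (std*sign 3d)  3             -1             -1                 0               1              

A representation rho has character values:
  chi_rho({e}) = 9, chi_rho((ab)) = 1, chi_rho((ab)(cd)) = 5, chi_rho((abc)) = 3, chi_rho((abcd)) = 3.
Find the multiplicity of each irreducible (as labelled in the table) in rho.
Multiplicities: chi_1: 3, chi_2: 1, chi_3: 1, chi_4: 0, chi_5: 1.

Solution. Use <chi_rho, chi> = (1/|G|) sum_C |C| * chi_rho(C) * conj(chi(C)) with |G| = 24 for each irreducible chi in the table:
  <chi_rho, chi_1> = (1/24)[1*(9)*conj(1) + 6*(1)*conj(1) + 3*(5)*conj(1) + 8*(3)*conj(1) + 6*(3)*conj(1)]
      = (1/24)[(9) + (6) + (15) + (24) + (18)] = 72/24 = 3
  <chi_rho, chi_2> = (1/24)[1*(9)*conj(1) + 6*(1)*conj(-1) + 3*(5)*conj(1) + 8*(3)*conj(1) + 6*(3)*conj(-1)]
      = (1/24)[(9) + (-6) + (15) + (24) + (-18)] = 24/24 = 1
  <chi_rho, chi_3> = (1/24)[1*(9)*conj(2) + 6*(1)*conj(0) + 3*(5)*conj(2) + 8*(3)*conj(-1) + 6*(3)*conj(0)]
      = (1/24)[(18) + (0) + (30) + (-24) + (0)] = 24/24 = 1
  <chi_rho, chi_4> = (1/24)[1*(9)*conj(3) + 6*(1)*conj(1) + 3*(5)*conj(-1) + 8*(3)*conj(0) + 6*(3)*conj(-1)]
      = (1/24)[(27) + (6) + (-15) + (0) + (-18)] = 0/24 = 0
  <chi_rho, chi_5> = (1/24)[1*(9)*conj(3) + 6*(1)*conj(-1) + 3*(5)*conj(-1) + 8*(3)*conj(0) + 6*(3)*conj(1)]
      = (1/24)[(27) + (-6) + (-15) + (0) + (18)] = 24/24 = 1
Dimension check: dim(rho) = sum (mult * dim) = 3*1 + 1*1 + 1*2 + 0*3 + 1*3 = 9 = chi_rho(e) = 9.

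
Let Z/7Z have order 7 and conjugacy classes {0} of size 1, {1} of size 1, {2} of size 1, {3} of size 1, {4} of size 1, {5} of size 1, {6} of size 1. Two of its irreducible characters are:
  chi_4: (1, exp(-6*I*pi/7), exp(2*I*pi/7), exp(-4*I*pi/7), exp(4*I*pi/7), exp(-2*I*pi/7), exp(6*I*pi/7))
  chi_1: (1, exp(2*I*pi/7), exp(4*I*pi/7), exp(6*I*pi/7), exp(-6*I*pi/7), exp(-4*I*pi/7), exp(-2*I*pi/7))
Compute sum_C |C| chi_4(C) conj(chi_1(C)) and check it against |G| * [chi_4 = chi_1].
Sum = 0; so <chi_4, chi_1> = 0 (distinct irreducibles are orthogonal).

Explanation: Compute term by term over conjugacy classes (|C| * chi_4(C) * conj(chi_1(C))):
  1*(1)*conj(1) + 1*(exp(-6*I*pi/7))*conj(exp(2*I*pi/7)) + 1*(exp(2*I*pi/7))*conj(exp(4*I*pi/7)) + 1*(exp(-4*I*pi/7))*conj(exp(6*I*pi/7)) + 1*(exp(4*I*pi/7))*conj(exp(-6*I*pi/7)) + 1*(exp(-2*I*pi/7))*conj(exp(-4*I*pi/7)) + 1*(exp(6*I*pi/7))*conj(exp(-2*I*pi/7))
  = (1) + (exp(6*I*pi/7)) + (exp(-2*I*pi/7)) + (exp(4*I*pi/7)) + (exp(-4*I*pi/7)) + (exp(2*I*pi/7)) + (exp(-6*I*pi/7))
  = 0.
(Exp terms are combined using exp(i*s)*conj(exp(i*t)) = exp(i*(s-t)), and sums of them are collapsed using the identity that for every m > 1 the m distinct m-th roots of unity sum to 0, e.g. 1 + exp(2*I*pi/3) + exp(-2*I*pi/3) = 0.)
Dividing by |G| = 7 gives 0/7 = 0, matching the row-orthogonality relation <chi_4, chi_1> = [chi_4 = chi_1].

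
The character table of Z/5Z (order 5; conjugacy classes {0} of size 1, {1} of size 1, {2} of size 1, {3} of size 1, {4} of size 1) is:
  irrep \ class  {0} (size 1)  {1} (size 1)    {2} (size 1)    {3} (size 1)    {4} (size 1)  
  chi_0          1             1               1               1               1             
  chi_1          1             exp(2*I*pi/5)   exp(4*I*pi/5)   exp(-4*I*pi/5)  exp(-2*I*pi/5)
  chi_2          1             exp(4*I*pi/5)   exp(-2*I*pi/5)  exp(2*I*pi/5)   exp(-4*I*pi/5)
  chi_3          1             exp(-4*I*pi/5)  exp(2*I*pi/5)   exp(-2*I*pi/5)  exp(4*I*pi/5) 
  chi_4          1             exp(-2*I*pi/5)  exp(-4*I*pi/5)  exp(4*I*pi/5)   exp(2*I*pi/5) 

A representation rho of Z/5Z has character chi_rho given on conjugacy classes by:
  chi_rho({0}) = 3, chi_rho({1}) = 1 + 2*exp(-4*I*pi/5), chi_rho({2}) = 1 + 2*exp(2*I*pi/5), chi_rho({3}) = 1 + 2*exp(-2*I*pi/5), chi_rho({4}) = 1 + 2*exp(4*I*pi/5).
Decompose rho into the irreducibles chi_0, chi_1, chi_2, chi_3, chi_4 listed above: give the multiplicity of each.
Multiplicities: chi_0: 1, chi_1: 0, chi_2: 0, chi_3: 2, chi_4: 0.

Justification: Use <chi_rho, chi> = (1/|G|) sum_C |C| * chi_rho(C) * conj(chi(C)) with |G| = 5 for each irreducible chi in the table:
  <chi_rho, chi_0> = (1/5)[1*(3)*conj(1) + 1*(1 + 2*exp(-4*I*pi/5))*conj(1) + 1*(1 + 2*exp(2*I*pi/5))*conj(1) + 1*(1 + 2*exp(-2*I*pi/5))*conj(1) + 1*(1 + 2*exp(4*I*pi/5))*conj(1)]
      = (1/5)[(3) + (1 + 2*exp(-4*I*pi/5)) + (1 + 2*exp(2*I*pi/5)) + (1 + 2*exp(-2*I*pi/5)) + (1 + 2*exp(4*I*pi/5))] = 5/5 = 1
  <chi_rho, chi_1> = (1/5)[1*(3)*conj(1) + 1*(1 + 2*exp(-4*I*pi/5))*conj(exp(2*I*pi/5)) + 1*(1 + 2*exp(2*I*pi/5))*conj(exp(4*I*pi/5)) + 1*(1 + 2*exp(-2*I*pi/5))*conj(exp(-4*I*pi/5)) + 1*(1 + 2*exp(4*I*pi/5))*conj(exp(-2*I*pi/5))]
      = (1/5)[(3) + (exp(-2*I*pi/5) + 2*exp(4*I*pi/5)) + (2*exp(-2*I*pi/5) + exp(-4*I*pi/5)) + (exp(4*I*pi/5) + 2*exp(2*I*pi/5)) + (2*exp(-4*I*pi/5) + exp(2*I*pi/5))] = 0/5 = 0
  <chi_rho, chi_2> = (1/5)[1*(3)*conj(1) + 1*(1 + 2*exp(-4*I*pi/5))*conj(exp(4*I*pi/5)) + 1*(1 + 2*exp(2*I*pi/5))*conj(exp(-2*I*pi/5)) + 1*(1 + 2*exp(-2*I*pi/5))*conj(exp(2*I*pi/5)) + 1*(1 + 2*exp(4*I*pi/5))*conj(exp(-4*I*pi/5))]
      = (1/5)[(3) + (exp(-4*I*pi/5) + 2*exp(2*I*pi/5)) + (exp(2*I*pi/5) + 2*exp(4*I*pi/5)) + (2*exp(-4*I*pi/5) + exp(-2*I*pi/5)) + (2*exp(-2*I*pi/5) + exp(4*I*pi/5))] = 0/5 = 0
  <chi_rho, chi_3> = (1/5)[1*(3)*conj(1) + 1*(1 + 2*exp(-4*I*pi/5))*conj(exp(-4*I*pi/5)) + 1*(1 + 2*exp(2*I*pi/5))*conj(exp(2*I*pi/5)) + 1*(1 + 2*exp(-2*I*pi/5))*conj(exp(-2*I*pi/5)) + 1*(1 + 2*exp(4*I*pi/5))*conj(exp(4*I*pi/5))]
      = (1/5)[(3) + (2 + exp(4*I*pi/5)) + (2 + exp(-2*I*pi/5)) + (2 + exp(2*I*pi/5)) + (2 + exp(-4*I*pi/5))] = 10/5 = 2
  <chi_rho, chi_4> = (1/5)[1*(3)*conj(1) + 1*(1 + 2*exp(-4*I*pi/5))*conj(exp(-2*I*pi/5)) + 1*(1 + 2*exp(2*I*pi/5))*conj(exp(-4*I*pi/5)) + 1*(1 + 2*exp(-2*I*pi/5))*conj(exp(4*I*pi/5)) + 1*(1 + 2*exp(4*I*pi/5))*conj(exp(2*I*pi/5))]
      = (1/5)[(3) + (2*exp(-2*I*pi/5) + exp(2*I*pi/5)) + (2*exp(-4*I*pi/5) + exp(4*I*pi/5)) + (exp(-4*I*pi/5) + 2*exp(4*I*pi/5)) + (exp(-2*I*pi/5) + 2*exp(2*I*pi/5))] = 0/5 = 0
(Exp terms are combined using exp(i*s)*conj(exp(i*t)) = exp(i*(s-t)), and sums of them are collapsed using the identity that for every m > 1 the m distinct m-th roots of unity sum to 0, e.g. 1 + exp(2*I*pi/3) + exp(-2*I*pi/3) = 0.)
Dimension check: dim(rho) = sum (mult * dim) = 1*1 + 0*1 + 0*1 + 2*1 + 0*1 = 3 = chi_rho(e) = 3.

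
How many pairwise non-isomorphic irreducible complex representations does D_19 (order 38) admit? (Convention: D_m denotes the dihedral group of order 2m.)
11

Solution. The number of irreducible complex representations of a finite group equals its number of conjugacy classes. D_19 has 11 conjugacy classes ((n+3)/2 for n odd), so D_19 (order 38) has exactly 11 irreducible complex representations.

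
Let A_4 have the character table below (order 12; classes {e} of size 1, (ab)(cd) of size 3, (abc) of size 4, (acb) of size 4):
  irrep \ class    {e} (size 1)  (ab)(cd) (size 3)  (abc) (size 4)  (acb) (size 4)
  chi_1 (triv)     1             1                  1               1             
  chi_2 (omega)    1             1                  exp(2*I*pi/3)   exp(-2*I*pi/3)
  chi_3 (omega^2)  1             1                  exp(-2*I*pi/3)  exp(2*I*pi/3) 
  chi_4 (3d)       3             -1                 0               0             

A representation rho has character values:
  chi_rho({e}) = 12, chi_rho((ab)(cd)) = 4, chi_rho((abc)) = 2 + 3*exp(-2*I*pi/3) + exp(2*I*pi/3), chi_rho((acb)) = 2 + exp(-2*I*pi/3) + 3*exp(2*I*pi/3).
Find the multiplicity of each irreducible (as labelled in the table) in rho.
Multiplicities: chi_1: 2, chi_2: 1, chi_3: 3, chi_4: 2.

Proof sketch: Use <chi_rho, chi> = (1/|G|) sum_C |C| * chi_rho(C) * conj(chi(C)) with |G| = 12 for each irreducible chi in the table:
  <chi_rho, chi_1> = (1/12)[1*(12)*conj(1) + 3*(4)*conj(1) + 4*(2 + 3*exp(-2*I*pi/3) + exp(2*I*pi/3))*conj(1) + 4*(2 + exp(-2*I*pi/3) + 3*exp(2*I*pi/3))*conj(1)]
      = (1/12)[(12) + (12) + (8 + 12*exp(-2*I*pi/3) + 4*exp(2*I*pi/3)) + (8 + 4*exp(-2*I*pi/3) + 12*exp(2*I*pi/3))] = 24/12 = 2
  <chi_rho, chi_2> = (1/12)[1*(12)*conj(1) + 3*(4)*conj(1) + 4*(2 + 3*exp(-2*I*pi/3) + exp(2*I*pi/3))*conj(exp(2*I*pi/3)) + 4*(2 + exp(-2*I*pi/3) + 3*exp(2*I*pi/3))*conj(exp(-2*I*pi/3))]
      = (1/12)[(12) + (12) + (4 + 8*exp(-2*I*pi/3) + 12*exp(2*I*pi/3)) + (4 + 12*exp(-2*I*pi/3) + 8*exp(2*I*pi/3))] = 12/12 = 1
  <chi_rho, chi_3> = (1/12)[1*(12)*conj(1) + 3*(4)*conj(1) + 4*(2 + 3*exp(-2*I*pi/3) + exp(2*I*pi/3))*conj(exp(-2*I*pi/3)) + 4*(2 + exp(-2*I*pi/3) + 3*exp(2*I*pi/3))*conj(exp(2*I*pi/3))]
      = (1/12)[(12) + (12) + (12 + 4*exp(-2*I*pi/3) + 8*exp(2*I*pi/3)) + (12 + 8*exp(-2*I*pi/3) + 4*exp(2*I*pi/3))] = 36/12 = 3
  <chi_rho, chi_4> = (1/12)[1*(12)*conj(3) + 3*(4)*conj(-1) + 4*(2 + 3*exp(-2*I*pi/3) + exp(2*I*pi/3))*conj(0) + 4*(2 + exp(-2*I*pi/3) + 3*exp(2*I*pi/3))*conj(0)]
      = (1/12)[(36) + (-12) + (0) + (0)] = 24/12 = 2
(Exp terms are combined using exp(i*s)*conj(exp(i*t)) = exp(i*(s-t)), and sums of them are collapsed using the identity that for every m > 1 the m distinct m-th roots of unity sum to 0, e.g. 1 + exp(2*I*pi/3) + exp(-2*I*pi/3) = 0.)
Dimension check: dim(rho) = sum (mult * dim) = 2*1 + 1*1 + 3*1 + 2*3 = 12 = chi_rho(e) = 12.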